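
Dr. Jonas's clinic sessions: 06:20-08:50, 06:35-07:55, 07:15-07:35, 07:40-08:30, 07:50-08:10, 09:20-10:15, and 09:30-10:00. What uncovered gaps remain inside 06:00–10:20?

06:00–06:20, 08:50–09:20, 10:15–10:20

Covered (merged): 06:20–08:50, 09:20–10:15.
Uncovered inside 06:00–10:20: 06:00–06:20, 08:50–09:20, 10:15–10:20.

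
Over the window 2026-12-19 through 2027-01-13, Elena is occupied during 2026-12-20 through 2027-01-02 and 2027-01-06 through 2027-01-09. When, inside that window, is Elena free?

2026-12-19 through 2026-12-19, 2027-01-03 through 2027-01-05, 2027-01-10 through 2027-01-13

Covered (merged): 2026-12-20 through 2027-01-02, 2027-01-06 through 2027-01-09.
Gaps within 2026-12-19 through 2027-01-13: 2026-12-19 through 2026-12-19, 2027-01-03 through 2027-01-05, 2027-01-10 through 2027-01-13.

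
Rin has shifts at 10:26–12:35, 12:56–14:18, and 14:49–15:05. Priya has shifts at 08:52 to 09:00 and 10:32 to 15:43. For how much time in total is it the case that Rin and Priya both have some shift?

3 h 41 min

A ∩ B = 10:32–12:35, 12:56–14:18, 14:49–15:05.
Total: 2 h 3 min + 1 h 22 min + 16 min = 3 h 41 min.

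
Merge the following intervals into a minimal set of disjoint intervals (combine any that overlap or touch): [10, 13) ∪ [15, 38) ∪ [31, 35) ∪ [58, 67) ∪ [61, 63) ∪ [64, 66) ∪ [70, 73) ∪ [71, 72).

[15, 38) is disjoint → start new block.
[31, 35) overlaps/touches [15, 38) → extend to [15, 38).
[58, 67) is disjoint → start new block.
[61, 63) overlaps/touches [58, 67) → extend to [58, 67).
[64, 66) overlaps/touches [58, 67) → extend to [58, 67).
[70, 73) is disjoint → start new block.
[71, 72) overlaps/touches [70, 73) → extend to [70, 73).

[10, 13) ∪ [15, 38) ∪ [58, 67) ∪ [70, 73)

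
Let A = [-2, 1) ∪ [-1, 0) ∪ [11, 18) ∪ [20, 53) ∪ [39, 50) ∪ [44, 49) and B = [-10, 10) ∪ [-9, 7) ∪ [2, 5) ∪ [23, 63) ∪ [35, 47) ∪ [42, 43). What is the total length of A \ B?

10

A, merged: [-2, 1), [11, 18), [20, 53).
B, merged: [-10, 10), [23, 63).
A \ B = [11, 18), [20, 23).
Total: 7 + 3 = 10.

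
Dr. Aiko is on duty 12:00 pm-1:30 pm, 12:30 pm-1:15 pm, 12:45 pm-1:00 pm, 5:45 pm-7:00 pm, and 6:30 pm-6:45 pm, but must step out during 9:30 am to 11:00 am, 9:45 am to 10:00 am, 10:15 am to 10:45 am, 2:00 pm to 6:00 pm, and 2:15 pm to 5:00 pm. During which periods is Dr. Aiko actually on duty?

Merge the first list: 12:00 pm–1:30 pm, 5:45 pm–7:00 pm.
Merge the second list: 9:30 am–11:00 am, 2:00 pm–6:00 pm.
12:00 pm–1:30 pm: no B overlap → unchanged.
5:45 pm–7:00 pm minus B → 6:00 pm–7:00 pm.

12:00 pm–1:30 pm, 6:00 pm–7:00 pm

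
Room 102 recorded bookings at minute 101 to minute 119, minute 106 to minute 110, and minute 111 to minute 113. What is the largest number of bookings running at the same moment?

2

Walk the sorted start/end points keeping a running depth.
The depth first hits 2 at minute 106.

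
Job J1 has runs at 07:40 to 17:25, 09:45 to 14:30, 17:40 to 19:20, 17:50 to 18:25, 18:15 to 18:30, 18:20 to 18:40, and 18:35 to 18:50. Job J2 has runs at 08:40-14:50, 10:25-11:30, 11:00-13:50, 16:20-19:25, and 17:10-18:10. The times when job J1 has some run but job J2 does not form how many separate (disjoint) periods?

2

First set merges to 07:40–17:25, 17:40–19:20.
Second set merges to 08:40–14:50, 16:20–19:25.
A \ B = 07:40–08:40, 14:50–16:20.
That is 2 disjoint pieces.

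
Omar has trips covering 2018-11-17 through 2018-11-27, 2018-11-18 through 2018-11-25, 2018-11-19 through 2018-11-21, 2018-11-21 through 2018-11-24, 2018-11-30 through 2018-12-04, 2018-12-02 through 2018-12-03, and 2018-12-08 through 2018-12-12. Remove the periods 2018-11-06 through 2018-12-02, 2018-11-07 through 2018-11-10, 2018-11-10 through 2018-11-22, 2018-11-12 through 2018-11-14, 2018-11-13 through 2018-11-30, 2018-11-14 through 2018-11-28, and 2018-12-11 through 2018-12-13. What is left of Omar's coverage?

2018-12-03 through 2018-12-04, 2018-12-08 through 2018-12-10

A, merged: 2018-11-17 through 2018-11-27, 2018-11-30 through 2018-12-04, 2018-12-08 through 2018-12-12.
B, merged: 2018-11-06 through 2018-12-02, 2018-12-11 through 2018-12-13.
2018-11-17 through 2018-11-27: entirely removed.
2018-11-30 through 2018-12-04 \ B = 2018-12-03 through 2018-12-04.
2018-12-08 through 2018-12-12 \ B = 2018-12-08 through 2018-12-10.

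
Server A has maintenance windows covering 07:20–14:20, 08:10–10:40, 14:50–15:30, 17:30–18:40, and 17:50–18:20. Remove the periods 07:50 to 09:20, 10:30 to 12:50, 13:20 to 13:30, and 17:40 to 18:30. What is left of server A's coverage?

07:20–07:50, 09:20–10:30, 12:50–13:20, 13:30–14:20, 14:50–15:30, 17:30–17:40, 18:30–18:40

A, merged: 07:20–14:20, 14:50–15:30, 17:30–18:40.
07:20–14:20 minus B → 07:20–07:50, 09:20–10:30, 12:50–13:20, 13:30–14:20.
14:50–15:30: no B overlap → unchanged.
17:30–18:40 minus B → 17:30–17:40, 18:30–18:40.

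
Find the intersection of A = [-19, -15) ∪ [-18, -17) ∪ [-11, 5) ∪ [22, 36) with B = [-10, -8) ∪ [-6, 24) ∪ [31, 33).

[-10, -8) ∪ [-6, 5) ∪ [22, 24) ∪ [31, 33)

A, merged: [-19, -15), [-11, 5), [22, 36).
[-19, -15) meets no B interval.
[-11, 5) ∩ B → [-10, -8), [-6, 5).
[22, 36) ∩ B → [22, 24), [31, 33).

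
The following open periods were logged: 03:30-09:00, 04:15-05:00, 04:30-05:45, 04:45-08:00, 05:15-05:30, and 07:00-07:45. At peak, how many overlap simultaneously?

4

At 04:45, 4 of the intervals are simultaneously active.
No point has more.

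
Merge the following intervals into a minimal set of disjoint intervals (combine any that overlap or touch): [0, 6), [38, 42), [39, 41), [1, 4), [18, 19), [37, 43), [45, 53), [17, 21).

Sort by start: [0, 6), [1, 4), [17, 21), [18, 19), [37, 43), [38, 42), [39, 41), [45, 53).
[1, 4) overlaps/touches [0, 6) → extend to [0, 6).
[17, 21) is disjoint → start new block.
[18, 19) overlaps/touches [17, 21) → extend to [17, 21).
[37, 43) is disjoint → start new block.
[38, 42) overlaps/touches [37, 43) → extend to [37, 43).
[39, 41) overlaps/touches [37, 43) → extend to [37, 43).
[45, 53) is disjoint → start new block.

[0, 6) ∪ [17, 21) ∪ [37, 43) ∪ [45, 53)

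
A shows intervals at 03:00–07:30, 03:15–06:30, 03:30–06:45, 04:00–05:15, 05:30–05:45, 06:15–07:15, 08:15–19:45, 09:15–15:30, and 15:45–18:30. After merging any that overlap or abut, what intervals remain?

03:15–06:30 overlaps/touches 03:00–07:30 → extend to 03:00–07:30.
03:30–06:45 overlaps/touches 03:00–07:30 → extend to 03:00–07:30.
04:00–05:15 overlaps/touches 03:00–07:30 → extend to 03:00–07:30.
05:30–05:45 overlaps/touches 03:00–07:30 → extend to 03:00–07:30.
06:15–07:15 overlaps/touches 03:00–07:30 → extend to 03:00–07:30.
08:15–19:45 is disjoint → start new block.
09:15–15:30 overlaps/touches 08:15–19:45 → extend to 08:15–19:45.
15:45–18:30 overlaps/touches 08:15–19:45 → extend to 08:15–19:45.

03:00–07:30, 08:15–19:45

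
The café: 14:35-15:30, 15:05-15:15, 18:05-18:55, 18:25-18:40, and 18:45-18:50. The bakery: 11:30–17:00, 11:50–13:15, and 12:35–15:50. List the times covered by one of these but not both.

11:30–14:35, 15:30–17:00, 18:05–18:55

Merge the first list: 14:35–15:30, 18:05–18:55.
Merge the second list: 11:30–17:00.
Only in the first: 18:05–18:55.
Only in the second: 11:30–14:35, 15:30–17:00.
Together these are the periods covered by exactly one.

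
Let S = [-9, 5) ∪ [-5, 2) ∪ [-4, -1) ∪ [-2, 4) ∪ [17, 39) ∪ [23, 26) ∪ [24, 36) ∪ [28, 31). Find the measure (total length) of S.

36

Merged: [-9, 5), [17, 39).
Lengths: 14 + 22 = 36.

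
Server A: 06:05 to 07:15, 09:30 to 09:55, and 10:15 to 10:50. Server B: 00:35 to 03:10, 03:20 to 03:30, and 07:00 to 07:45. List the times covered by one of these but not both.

Only in the first: 06:05-07:00, 09:30-09:55, 10:15-10:50.
Only in the second: 00:35-03:10, 03:20-03:30, 07:15-07:45.
Together these are the periods covered by exactly one.

00:35-03:10, 03:20-03:30, 06:05-07:00, 07:15-07:45, 09:30-09:55, 10:15-10:50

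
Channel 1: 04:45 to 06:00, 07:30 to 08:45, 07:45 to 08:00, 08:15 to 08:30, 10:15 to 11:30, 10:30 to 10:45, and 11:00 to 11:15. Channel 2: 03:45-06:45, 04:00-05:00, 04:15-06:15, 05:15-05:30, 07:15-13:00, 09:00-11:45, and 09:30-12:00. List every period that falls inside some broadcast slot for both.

04:45–06:00, 07:30–08:45, 10:15–11:30

First set merges to 04:45–06:00, 07:30–08:45, 10:15–11:30.
Second set merges to 03:45–06:45, 07:15–13:00.
04:45–06:00 ∩ B → 04:45–06:00.
07:30–08:45 ∩ B → 07:30–08:45.
10:15–11:30 ∩ B → 10:15–11:30.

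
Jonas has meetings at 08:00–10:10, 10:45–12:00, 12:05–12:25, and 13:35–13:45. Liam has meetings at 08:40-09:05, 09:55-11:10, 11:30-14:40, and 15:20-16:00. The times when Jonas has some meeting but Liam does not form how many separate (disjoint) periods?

A \ B = 08:00-08:40, 09:05-09:55, 11:10-11:30.
That is 3 disjoint pieces.

3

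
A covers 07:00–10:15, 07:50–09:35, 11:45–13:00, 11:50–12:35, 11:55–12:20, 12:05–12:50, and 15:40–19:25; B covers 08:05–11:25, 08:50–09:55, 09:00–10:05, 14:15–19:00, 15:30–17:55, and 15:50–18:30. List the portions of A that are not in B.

07:00–08:05, 11:45–13:00, 19:00–19:25

First set merges to 07:00–10:15, 11:45–13:00, 15:40–19:25.
Second set merges to 08:05–11:25, 14:15–19:00.
07:00–10:15 with B removed leaves 07:00–08:05.
11:45–13:00 is untouched.
15:40–19:25 with B removed leaves 19:00–19:25.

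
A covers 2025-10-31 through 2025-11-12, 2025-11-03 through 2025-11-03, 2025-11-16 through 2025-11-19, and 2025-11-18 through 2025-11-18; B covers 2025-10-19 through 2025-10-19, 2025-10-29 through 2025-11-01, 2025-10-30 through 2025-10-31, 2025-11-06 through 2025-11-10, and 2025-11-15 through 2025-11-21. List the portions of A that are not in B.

2025-11-02 through 2025-11-05, 2025-11-11 through 2025-11-12

A, merged: 2025-10-31 through 2025-11-12, 2025-11-16 through 2025-11-19.
B, merged: 2025-10-19 through 2025-10-19, 2025-10-29 through 2025-11-01, 2025-11-06 through 2025-11-10, 2025-11-15 through 2025-11-21.
2025-10-31 through 2025-11-12 minus B → 2025-11-02 through 2025-11-05, 2025-11-11 through 2025-11-12.
2025-11-16 through 2025-11-19: fully covered by B → removed.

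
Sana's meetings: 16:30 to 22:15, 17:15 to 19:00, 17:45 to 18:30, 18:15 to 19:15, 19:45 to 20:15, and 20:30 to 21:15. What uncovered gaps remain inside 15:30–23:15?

15:30–16:30, 22:15–23:15

Covered (merged): 16:30–22:15.
Complement within 15:30–23:15: 15:30–16:30, 22:15–23:15.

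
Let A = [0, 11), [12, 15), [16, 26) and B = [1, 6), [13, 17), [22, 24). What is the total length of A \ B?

14

A \ B = [0, 1), [6, 11), [12, 13), [17, 22), [24, 26).
Total: 1 + 5 + 1 + 5 + 2 = 14.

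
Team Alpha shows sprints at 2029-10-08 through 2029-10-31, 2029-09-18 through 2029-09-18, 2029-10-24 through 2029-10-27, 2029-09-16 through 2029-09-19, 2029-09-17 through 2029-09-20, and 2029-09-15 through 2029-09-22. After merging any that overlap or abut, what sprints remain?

Sort by start: 2029-09-15 through 2029-09-22, 2029-09-16 through 2029-09-19, 2029-09-17 through 2029-09-20, 2029-09-18 through 2029-09-18, 2029-10-08 through 2029-10-31, 2029-10-24 through 2029-10-27.
2029-09-16 through 2029-09-19 overlaps/touches 2029-09-15 through 2029-09-22 → extend to 2029-09-15 through 2029-09-22.
2029-09-17 through 2029-09-20 overlaps/touches 2029-09-15 through 2029-09-22 → extend to 2029-09-15 through 2029-09-22.
2029-09-18 through 2029-09-18 overlaps/touches 2029-09-15 through 2029-09-22 → extend to 2029-09-15 through 2029-09-22.
2029-10-08 through 2029-10-31 is disjoint → start new block.
2029-10-24 through 2029-10-27 overlaps/touches 2029-10-08 through 2029-10-31 → extend to 2029-10-08 through 2029-10-31.

2029-09-15 through 2029-09-22, 2029-10-08 through 2029-10-31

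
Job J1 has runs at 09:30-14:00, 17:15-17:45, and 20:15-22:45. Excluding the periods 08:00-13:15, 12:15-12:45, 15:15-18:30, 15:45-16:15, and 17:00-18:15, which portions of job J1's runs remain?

13:15–14:00, 20:15–22:45

Second set merges to 08:00–13:15, 15:15–18:30.
09:30–14:00 with B removed leaves 13:15–14:00.
17:15–17:45 lies entirely inside B → drops out.
20:15–22:45 is untouched.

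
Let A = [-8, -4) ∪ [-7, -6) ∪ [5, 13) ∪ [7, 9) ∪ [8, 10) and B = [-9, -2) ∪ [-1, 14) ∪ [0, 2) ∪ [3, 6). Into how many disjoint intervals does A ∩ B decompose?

2

A, merged: [-8, -4), [5, 13).
B, merged: [-9, -2), [-1, 14).
A ∩ B = [-8, -4), [5, 13).
That is 2 disjoint pieces.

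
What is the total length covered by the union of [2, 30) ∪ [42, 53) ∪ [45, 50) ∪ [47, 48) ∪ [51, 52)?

Merged: [2, 30), [42, 53).
Lengths: 28 + 11 = 39.

39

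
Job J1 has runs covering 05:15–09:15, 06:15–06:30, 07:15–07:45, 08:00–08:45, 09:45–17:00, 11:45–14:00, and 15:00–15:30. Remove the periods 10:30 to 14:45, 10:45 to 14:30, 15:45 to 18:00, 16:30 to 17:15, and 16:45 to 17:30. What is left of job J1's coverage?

Merge the first list: 05:15–09:15, 09:45–17:00.
Merge the second list: 10:30–14:45, 15:45–18:00.
05:15–09:15 is untouched.
09:45–17:00 with B removed leaves 09:45–10:30, 14:45–15:45.

05:15–09:15, 09:45–10:30, 14:45–15:45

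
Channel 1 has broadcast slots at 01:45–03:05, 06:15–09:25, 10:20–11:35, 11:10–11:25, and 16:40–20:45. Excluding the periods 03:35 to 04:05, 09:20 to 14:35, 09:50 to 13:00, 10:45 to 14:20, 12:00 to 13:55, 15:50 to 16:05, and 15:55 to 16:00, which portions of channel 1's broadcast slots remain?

01:45-03:05, 06:15-09:20, 16:40-20:45

First set merges to 01:45-03:05, 06:15-09:25, 10:20-11:35, 16:40-20:45.
Second set merges to 03:35-04:05, 09:20-14:35, 15:50-16:05.
01:45-03:05: no B overlap → unchanged.
06:15-09:25 minus B → 06:15-09:20.
10:20-11:35: fully covered by B → removed.
16:40-20:45: no B overlap → unchanged.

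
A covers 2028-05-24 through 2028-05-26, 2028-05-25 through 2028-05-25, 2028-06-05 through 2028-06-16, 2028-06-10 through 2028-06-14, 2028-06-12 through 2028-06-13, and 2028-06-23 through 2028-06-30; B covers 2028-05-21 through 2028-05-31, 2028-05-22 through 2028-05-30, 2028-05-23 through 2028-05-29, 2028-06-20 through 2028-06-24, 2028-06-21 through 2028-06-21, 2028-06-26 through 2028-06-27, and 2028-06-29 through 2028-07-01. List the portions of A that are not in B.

2028-06-05 through 2028-06-16, 2028-06-25 through 2028-06-25, 2028-06-28 through 2028-06-28

A, merged: 2028-05-24 through 2028-05-26, 2028-06-05 through 2028-06-16, 2028-06-23 through 2028-06-30.
B, merged: 2028-05-21 through 2028-05-31, 2028-06-20 through 2028-06-24, 2028-06-26 through 2028-06-27, 2028-06-29 through 2028-07-01.
2028-05-24 through 2028-05-26: fully covered by B → removed.
2028-06-05 through 2028-06-16: no B overlap → unchanged.
2028-06-23 through 2028-06-30 minus B → 2028-06-25 through 2028-06-25, 2028-06-28 through 2028-06-28.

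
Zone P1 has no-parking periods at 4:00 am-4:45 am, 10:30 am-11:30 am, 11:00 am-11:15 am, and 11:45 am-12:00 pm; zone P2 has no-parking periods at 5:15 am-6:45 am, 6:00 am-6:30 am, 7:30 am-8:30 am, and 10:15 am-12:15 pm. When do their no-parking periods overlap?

First set merges to 4:00 am–4:45 am, 10:30 am–11:30 am, 11:45 am–12:00 pm.
Second set merges to 5:15 am–6:45 am, 7:30 am–8:30 am, 10:15 am–12:15 pm.
4:00 am–4:45 am meets no B interval.
10:30 am–11:30 am ∩ B → 10:30 am–11:30 am.
11:45 am–12:00 pm ∩ B → 11:45 am–12:00 pm.

10:30 am–11:30 am, 11:45 am–12:00 pm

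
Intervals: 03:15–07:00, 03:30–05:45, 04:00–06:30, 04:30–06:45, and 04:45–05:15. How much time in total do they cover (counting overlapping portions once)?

Merged: 03:15-07:00.
Length: 3 h 45 min.

3 h 45 min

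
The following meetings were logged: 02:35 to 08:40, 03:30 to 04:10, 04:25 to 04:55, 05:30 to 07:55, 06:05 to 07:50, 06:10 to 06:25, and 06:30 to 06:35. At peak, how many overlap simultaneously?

4

At 06:10, 4 of the intervals are simultaneously active.
No point has more.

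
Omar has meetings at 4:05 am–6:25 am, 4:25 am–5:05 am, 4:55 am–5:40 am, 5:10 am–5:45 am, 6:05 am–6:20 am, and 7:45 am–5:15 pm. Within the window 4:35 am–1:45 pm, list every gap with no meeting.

After merging, the occupied span is 4:05 am–6:25 am, 7:45 am–5:15 pm.
Gaps within 4:35 am–1:45 pm: 6:25 am–7:45 am.

6:25 am–7:45 am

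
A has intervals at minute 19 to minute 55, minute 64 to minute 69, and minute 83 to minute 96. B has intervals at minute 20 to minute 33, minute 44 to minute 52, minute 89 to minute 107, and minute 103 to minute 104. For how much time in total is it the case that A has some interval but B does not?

Merge the second list: minute 20 to minute 33, minute 44 to minute 52, minute 89 to minute 107.
A \ B = minute 19 to minute 20, minute 33 to minute 44, minute 52 to minute 55, minute 64 to minute 69, minute 83 to minute 89.
Total: 1 minute + 11 minutes + 3 minutes + 5 minutes + 6 minutes = 26 minutes.

26 minutes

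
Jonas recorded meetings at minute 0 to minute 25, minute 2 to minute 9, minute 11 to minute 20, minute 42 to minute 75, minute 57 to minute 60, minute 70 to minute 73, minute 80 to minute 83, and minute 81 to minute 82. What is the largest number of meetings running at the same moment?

2

At minute 2, 2 of the intervals are simultaneously active.
No point has more.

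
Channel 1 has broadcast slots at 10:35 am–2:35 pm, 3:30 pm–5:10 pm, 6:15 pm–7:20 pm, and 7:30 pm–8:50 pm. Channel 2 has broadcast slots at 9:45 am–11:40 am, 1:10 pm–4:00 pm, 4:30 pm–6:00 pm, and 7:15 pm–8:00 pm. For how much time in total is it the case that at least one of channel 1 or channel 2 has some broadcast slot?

10 h 50 min

A ∪ B = 9:45 am–6:00 pm, 6:15 pm–8:50 pm.
Total: 8 h 15 min + 2 h 35 min = 10 h 50 min.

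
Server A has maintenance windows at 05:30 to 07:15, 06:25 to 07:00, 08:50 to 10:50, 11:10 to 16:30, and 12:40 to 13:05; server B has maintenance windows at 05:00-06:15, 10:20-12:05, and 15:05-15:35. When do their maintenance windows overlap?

A, merged: 05:30-07:15, 08:50-10:50, 11:10-16:30.
05:30-07:15 overlaps B on 05:30-06:15.
08:50-10:50 overlaps B on 10:20-10:50.
11:10-16:30 overlaps B on 11:10-12:05, 15:05-15:35.

05:30-06:15, 10:20-10:50, 11:10-12:05, 15:05-15:35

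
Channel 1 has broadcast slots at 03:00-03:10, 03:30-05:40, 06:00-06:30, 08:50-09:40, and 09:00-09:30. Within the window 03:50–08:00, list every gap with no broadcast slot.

05:40–06:00, 06:30–08:00

Covered (merged): 03:00–03:10, 03:30–05:40, 06:00–06:30, 08:50–09:40.
Uncovered inside 03:50–08:00: 05:40–06:00, 06:30–08:00.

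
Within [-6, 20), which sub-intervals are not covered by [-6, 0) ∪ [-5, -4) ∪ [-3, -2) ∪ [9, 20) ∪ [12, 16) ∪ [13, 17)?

[0, 9)

After merging, the occupied span is [-6, 0), [9, 20).
Complement within [-6, 20): [0, 9).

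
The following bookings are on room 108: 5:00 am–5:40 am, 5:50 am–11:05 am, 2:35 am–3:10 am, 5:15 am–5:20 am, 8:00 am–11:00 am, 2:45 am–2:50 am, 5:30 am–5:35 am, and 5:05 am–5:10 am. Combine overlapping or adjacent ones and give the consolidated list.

Sort by start: 2:35 am-3:10 am, 2:45 am-2:50 am, 5:00 am-5:40 am, 5:05 am-5:10 am, 5:15 am-5:20 am, 5:30 am-5:35 am, 5:50 am-11:05 am, 8:00 am-11:00 am.
2:45 am-2:50 am overlaps/touches 2:35 am-3:10 am → extend to 2:35 am-3:10 am.
5:00 am-5:40 am is disjoint → start new block.
5:05 am-5:10 am overlaps/touches 5:00 am-5:40 am → extend to 5:00 am-5:40 am.
5:15 am-5:20 am overlaps/touches 5:00 am-5:40 am → extend to 5:00 am-5:40 am.
5:30 am-5:35 am overlaps/touches 5:00 am-5:40 am → extend to 5:00 am-5:40 am.
5:50 am-11:05 am is disjoint → start new block.
8:00 am-11:00 am overlaps/touches 5:50 am-11:05 am → extend to 5:50 am-11:05 am.

2:35 am-3:10 am, 5:00 am-5:40 am, 5:50 am-11:05 am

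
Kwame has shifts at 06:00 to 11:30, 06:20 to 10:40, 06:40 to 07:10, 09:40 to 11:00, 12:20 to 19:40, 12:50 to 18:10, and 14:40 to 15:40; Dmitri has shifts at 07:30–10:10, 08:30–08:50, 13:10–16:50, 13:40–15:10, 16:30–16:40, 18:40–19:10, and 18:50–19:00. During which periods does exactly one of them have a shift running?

Merge the first list: 06:00-11:30, 12:20-19:40.
Merge the second list: 07:30-10:10, 13:10-16:50, 18:40-19:10.
A \ B = 06:00-07:30, 10:10-11:30, 12:20-13:10, 16:50-18:40, 19:10-19:40.
B \ A = none.
Union of the two gives the symmetric difference.

06:00-07:30, 10:10-11:30, 12:20-13:10, 16:50-18:40, 19:10-19:40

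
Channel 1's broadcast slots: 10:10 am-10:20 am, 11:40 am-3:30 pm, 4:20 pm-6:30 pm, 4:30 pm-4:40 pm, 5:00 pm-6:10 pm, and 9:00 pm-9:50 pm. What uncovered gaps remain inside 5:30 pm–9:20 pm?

The merged coverage is 10:10 am-10:20 am, 11:40 am-3:30 pm, 4:20 pm-6:30 pm, 9:00 pm-9:50 pm.
Gaps within 5:30 pm-9:20 pm: 6:30 pm-9:00 pm.

6:30 pm-9:00 pm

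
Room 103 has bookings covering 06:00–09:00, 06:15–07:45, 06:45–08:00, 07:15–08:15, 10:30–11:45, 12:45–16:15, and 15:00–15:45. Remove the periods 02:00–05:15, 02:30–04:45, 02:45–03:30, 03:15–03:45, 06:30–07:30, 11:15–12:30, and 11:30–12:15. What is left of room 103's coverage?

A, merged: 06:00–09:00, 10:30–11:45, 12:45–16:15.
B, merged: 02:00–05:15, 06:30–07:30, 11:15–12:30.
06:00–09:00 with B removed leaves 06:00–06:30, 07:30–09:00.
10:30–11:45 with B removed leaves 10:30–11:15.
12:45–16:15 is untouched.

06:00–06:30, 07:30–09:00, 10:30–11:15, 12:45–16:15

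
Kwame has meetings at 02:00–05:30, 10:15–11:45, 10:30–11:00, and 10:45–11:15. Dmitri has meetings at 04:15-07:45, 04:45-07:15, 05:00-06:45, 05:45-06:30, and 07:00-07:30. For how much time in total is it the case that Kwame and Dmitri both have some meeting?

1 h 15 min

Merge the first list: 02:00–05:30, 10:15–11:45.
Merge the second list: 04:15–07:45.
A ∩ B = 04:15–05:30.
Total: 1 h 15 min.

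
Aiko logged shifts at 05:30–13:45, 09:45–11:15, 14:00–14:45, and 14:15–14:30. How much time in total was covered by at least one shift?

9 h

Merged: 05:30-13:45, 14:00-14:45.
Lengths: 8 h 15 min + 45 min = 9 h.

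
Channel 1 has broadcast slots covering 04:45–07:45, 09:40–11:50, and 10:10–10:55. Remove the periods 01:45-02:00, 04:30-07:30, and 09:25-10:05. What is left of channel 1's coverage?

07:30–07:45, 10:05–11:50

A, merged: 04:45–07:45, 09:40–11:50.
04:45–07:45 with B removed leaves 07:30–07:45.
09:40–11:50 with B removed leaves 10:05–11:50.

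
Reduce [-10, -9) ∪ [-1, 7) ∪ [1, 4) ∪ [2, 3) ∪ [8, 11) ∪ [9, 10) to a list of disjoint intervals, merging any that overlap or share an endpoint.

[-1, 7) is disjoint → start new block.
[1, 4) overlaps/touches [-1, 7) → extend to [-1, 7).
[2, 3) overlaps/touches [-1, 7) → extend to [-1, 7).
[8, 11) is disjoint → start new block.
[9, 10) overlaps/touches [8, 11) → extend to [8, 11).

[-10, -9) ∪ [-1, 7) ∪ [8, 11)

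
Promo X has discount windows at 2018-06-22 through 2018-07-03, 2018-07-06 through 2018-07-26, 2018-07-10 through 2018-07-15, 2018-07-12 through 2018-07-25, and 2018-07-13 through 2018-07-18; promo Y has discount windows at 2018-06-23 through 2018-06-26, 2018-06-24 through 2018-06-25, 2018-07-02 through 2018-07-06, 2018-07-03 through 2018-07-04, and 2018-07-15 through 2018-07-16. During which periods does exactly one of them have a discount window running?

A, merged: 2018-06-22 through 2018-07-03, 2018-07-06 through 2018-07-26.
B, merged: 2018-06-23 through 2018-06-26, 2018-07-02 through 2018-07-06, 2018-07-15 through 2018-07-16.
A but not B: 2018-06-22 through 2018-06-22, 2018-06-27 through 2018-07-01, 2018-07-07 through 2018-07-14, 2018-07-17 through 2018-07-26.
B but not A: 2018-07-04 through 2018-07-05.
Combining gives A △ B.

2018-06-22 through 2018-06-22, 2018-06-27 through 2018-07-01, 2018-07-04 through 2018-07-05, 2018-07-07 through 2018-07-14, 2018-07-17 through 2018-07-26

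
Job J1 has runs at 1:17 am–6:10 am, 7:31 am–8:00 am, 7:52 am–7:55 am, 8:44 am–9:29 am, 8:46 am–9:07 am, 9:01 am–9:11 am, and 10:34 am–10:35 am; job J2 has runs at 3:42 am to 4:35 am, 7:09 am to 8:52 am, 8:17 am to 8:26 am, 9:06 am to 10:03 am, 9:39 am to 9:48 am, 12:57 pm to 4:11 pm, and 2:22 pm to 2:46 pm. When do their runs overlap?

First set merges to 1:17 am–6:10 am, 7:31 am–8:00 am, 8:44 am–9:29 am, 10:34 am–10:35 am.
Second set merges to 3:42 am–4:35 am, 7:09 am–8:52 am, 9:06 am–10:03 am, 12:57 pm–4:11 pm.
1:17 am–6:10 am overlaps B on 3:42 am–4:35 am.
7:31 am–8:00 am overlaps B on 7:31 am–8:00 am.
8:44 am–9:29 am overlaps B on 8:44 am–8:52 am, 9:06 am–9:29 am.
10:34 am–10:35 am falls entirely outside B.

3:42 am–4:35 am, 7:31 am–8:00 am, 8:44 am–8:52 am, 9:06 am–9:29 am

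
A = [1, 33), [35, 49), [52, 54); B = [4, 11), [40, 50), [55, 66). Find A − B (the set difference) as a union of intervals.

[1, 33) minus B → [1, 4), [11, 33).
[35, 49) minus B → [35, 40).
[52, 54): no B overlap → unchanged.

[1, 4) ∪ [11, 33) ∪ [35, 40) ∪ [52, 54)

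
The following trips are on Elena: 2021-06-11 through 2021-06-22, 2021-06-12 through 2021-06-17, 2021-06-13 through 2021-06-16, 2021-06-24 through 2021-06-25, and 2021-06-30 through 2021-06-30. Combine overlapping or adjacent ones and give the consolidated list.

2021-06-11 through 2021-06-22, 2021-06-24 through 2021-06-25, 2021-06-30 through 2021-06-30

2021-06-12 through 2021-06-17 overlaps/touches 2021-06-11 through 2021-06-22 → extend to 2021-06-11 through 2021-06-22.
2021-06-13 through 2021-06-16 overlaps/touches 2021-06-11 through 2021-06-22 → extend to 2021-06-11 through 2021-06-22.
2021-06-24 through 2021-06-25 is disjoint → start new block.
2021-06-30 through 2021-06-30 is disjoint → start new block.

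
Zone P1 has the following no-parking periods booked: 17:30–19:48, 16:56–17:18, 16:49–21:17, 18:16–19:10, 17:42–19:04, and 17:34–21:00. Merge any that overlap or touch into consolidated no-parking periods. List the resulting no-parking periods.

Sort by start: 16:49-21:17, 16:56-17:18, 17:30-19:48, 17:34-21:00, 17:42-19:04, 18:16-19:10.
16:56-17:18 overlaps/touches 16:49-21:17 → extend to 16:49-21:17.
17:30-19:48 overlaps/touches 16:49-21:17 → extend to 16:49-21:17.
17:34-21:00 overlaps/touches 16:49-21:17 → extend to 16:49-21:17.
17:42-19:04 overlaps/touches 16:49-21:17 → extend to 16:49-21:17.
18:16-19:10 overlaps/touches 16:49-21:17 → extend to 16:49-21:17.

16:49-21:17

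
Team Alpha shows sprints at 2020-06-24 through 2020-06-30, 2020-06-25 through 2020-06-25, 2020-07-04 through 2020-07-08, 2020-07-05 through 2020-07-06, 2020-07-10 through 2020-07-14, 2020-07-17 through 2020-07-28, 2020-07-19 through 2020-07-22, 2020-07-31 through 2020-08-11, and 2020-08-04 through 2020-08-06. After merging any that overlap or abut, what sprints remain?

2020-06-25 through 2020-06-25 overlaps/touches 2020-06-24 through 2020-06-30 → extend to 2020-06-24 through 2020-06-30.
2020-07-04 through 2020-07-08 is disjoint → start new block.
2020-07-05 through 2020-07-06 overlaps/touches 2020-07-04 through 2020-07-08 → extend to 2020-07-04 through 2020-07-08.
2020-07-10 through 2020-07-14 is disjoint → start new block.
2020-07-17 through 2020-07-28 is disjoint → start new block.
2020-07-19 through 2020-07-22 overlaps/touches 2020-07-17 through 2020-07-28 → extend to 2020-07-17 through 2020-07-28.
2020-07-31 through 2020-08-11 is disjoint → start new block.
2020-08-04 through 2020-08-06 overlaps/touches 2020-07-31 through 2020-08-11 → extend to 2020-07-31 through 2020-08-11.

2020-06-24 through 2020-06-30, 2020-07-04 through 2020-07-08, 2020-07-10 through 2020-07-14, 2020-07-17 through 2020-07-28, 2020-07-31 through 2020-08-11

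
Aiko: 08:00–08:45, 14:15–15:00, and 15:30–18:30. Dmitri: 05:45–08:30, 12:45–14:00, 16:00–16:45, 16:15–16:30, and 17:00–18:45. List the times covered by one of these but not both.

05:45–08:00, 08:30–08:45, 12:45–14:00, 14:15–15:00, 15:30–16:00, 16:45–17:00, 18:30–18:45

Merge the second list: 05:45–08:30, 12:45–14:00, 16:00–16:45, 17:00–18:45.
Only in the first: 08:30–08:45, 14:15–15:00, 15:30–16:00, 16:45–17:00.
Only in the second: 05:45–08:00, 12:45–14:00, 18:30–18:45.
Together these are the periods covered by exactly one.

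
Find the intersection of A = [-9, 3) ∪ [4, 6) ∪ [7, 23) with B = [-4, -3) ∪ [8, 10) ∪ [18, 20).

[-4, -3) ∪ [8, 10) ∪ [18, 20)

[-9, 3) meets the second set on [-4, -3).
[4, 6): no overlap with the second set.
[7, 23) meets the second set on [8, 10), [18, 20).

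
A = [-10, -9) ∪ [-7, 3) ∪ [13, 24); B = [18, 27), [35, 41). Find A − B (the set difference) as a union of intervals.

[-10, -9): nothing removed.
[-7, 3): nothing removed.
[13, 24) \ B = [13, 18).

[-10, -9) ∪ [-7, 3) ∪ [13, 18)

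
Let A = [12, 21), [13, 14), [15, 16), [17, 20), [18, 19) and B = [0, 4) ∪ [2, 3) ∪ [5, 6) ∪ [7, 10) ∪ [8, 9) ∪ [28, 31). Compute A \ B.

First set merges to [12, 21).
Second set merges to [0, 4), [5, 6), [7, 10), [28, 31).
[12, 21): no B overlap → unchanged.

[12, 21)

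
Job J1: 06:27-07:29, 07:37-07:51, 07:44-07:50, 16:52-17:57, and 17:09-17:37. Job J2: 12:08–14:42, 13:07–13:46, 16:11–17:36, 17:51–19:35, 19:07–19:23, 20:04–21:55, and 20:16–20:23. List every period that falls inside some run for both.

A, merged: 06:27–07:29, 07:37–07:51, 16:52–17:57.
B, merged: 12:08–14:42, 16:11–17:36, 17:51–19:35, 20:04–21:55.
06:27–07:29: no overlap with the second set.
07:37–07:51: no overlap with the second set.
16:52–17:57 meets the second set on 16:52–17:36, 17:51–17:57.

16:52–17:36, 17:51–17:57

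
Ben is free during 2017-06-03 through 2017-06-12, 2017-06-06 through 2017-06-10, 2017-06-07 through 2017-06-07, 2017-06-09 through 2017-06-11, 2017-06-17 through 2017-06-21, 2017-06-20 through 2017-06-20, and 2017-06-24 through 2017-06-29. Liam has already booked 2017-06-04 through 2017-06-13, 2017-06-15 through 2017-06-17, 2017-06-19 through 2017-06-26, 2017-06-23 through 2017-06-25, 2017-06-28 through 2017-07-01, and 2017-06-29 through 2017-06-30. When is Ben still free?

A, merged: 2017-06-03 through 2017-06-12, 2017-06-17 through 2017-06-21, 2017-06-24 through 2017-06-29.
B, merged: 2017-06-04 through 2017-06-13, 2017-06-15 through 2017-06-17, 2017-06-19 through 2017-06-26, 2017-06-28 through 2017-07-01.
2017-06-03 through 2017-06-12 with B removed leaves 2017-06-03 through 2017-06-03.
2017-06-17 through 2017-06-21 with B removed leaves 2017-06-18 through 2017-06-18.
2017-06-24 through 2017-06-29 with B removed leaves 2017-06-27 through 2017-06-27.

2017-06-03 through 2017-06-03, 2017-06-18 through 2017-06-18, 2017-06-27 through 2017-06-27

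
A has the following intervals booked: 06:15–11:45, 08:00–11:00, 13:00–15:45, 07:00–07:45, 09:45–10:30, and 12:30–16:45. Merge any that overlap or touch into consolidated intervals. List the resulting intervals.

Sort by start: 06:15–11:45, 07:00–07:45, 08:00–11:00, 09:45–10:30, 12:30–16:45, 13:00–15:45.
07:00–07:45 overlaps/touches 06:15–11:45 → extend to 06:15–11:45.
08:00–11:00 overlaps/touches 06:15–11:45 → extend to 06:15–11:45.
09:45–10:30 overlaps/touches 06:15–11:45 → extend to 06:15–11:45.
12:30–16:45 is disjoint → start new block.
13:00–15:45 overlaps/touches 12:30–16:45 → extend to 12:30–16:45.

06:15–11:45, 12:30–16:45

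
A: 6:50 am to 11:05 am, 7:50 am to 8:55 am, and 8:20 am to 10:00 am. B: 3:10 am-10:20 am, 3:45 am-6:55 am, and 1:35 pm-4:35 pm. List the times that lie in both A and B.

6:50 am–10:20 am

Merge the first list: 6:50 am–11:05 am.
Merge the second list: 3:10 am–10:20 am, 1:35 pm–4:35 pm.
6:50 am–11:05 am ∩ B → 6:50 am–10:20 am.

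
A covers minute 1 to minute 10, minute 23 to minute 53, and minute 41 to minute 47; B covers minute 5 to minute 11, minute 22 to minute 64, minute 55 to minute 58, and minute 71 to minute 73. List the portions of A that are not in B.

minute 1 to minute 5

First set merges to minute 1 to minute 10, minute 23 to minute 53.
Second set merges to minute 5 to minute 11, minute 22 to minute 64, minute 71 to minute 73.
minute 1 to minute 10 with B removed leaves minute 1 to minute 5.
minute 23 to minute 53 lies entirely inside B → drops out.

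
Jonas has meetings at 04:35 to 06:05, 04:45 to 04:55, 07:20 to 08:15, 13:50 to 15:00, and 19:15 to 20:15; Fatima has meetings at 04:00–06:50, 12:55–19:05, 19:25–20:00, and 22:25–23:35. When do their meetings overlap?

A, merged: 04:35–06:05, 07:20–08:15, 13:50–15:00, 19:15–20:15.
04:35–06:05 overlaps B on 04:35–06:05.
07:20–08:15 falls entirely outside B.
13:50–15:00 overlaps B on 13:50–15:00.
19:15–20:15 overlaps B on 19:25–20:00.

04:35–06:05, 13:50–15:00, 19:25–20:00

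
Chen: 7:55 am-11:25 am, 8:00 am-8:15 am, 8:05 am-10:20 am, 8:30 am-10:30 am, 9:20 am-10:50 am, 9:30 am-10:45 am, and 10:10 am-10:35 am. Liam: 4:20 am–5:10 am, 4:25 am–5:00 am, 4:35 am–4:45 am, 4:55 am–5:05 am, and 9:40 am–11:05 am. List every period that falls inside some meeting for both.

A, merged: 7:55 am-11:25 am.
B, merged: 4:20 am-5:10 am, 9:40 am-11:05 am.
7:55 am-11:25 am overlaps B on 9:40 am-11:05 am.

9:40 am-11:05 am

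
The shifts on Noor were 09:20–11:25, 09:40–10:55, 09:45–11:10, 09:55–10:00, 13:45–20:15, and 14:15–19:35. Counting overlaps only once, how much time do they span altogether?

8 h 35 min

Merged: 09:20–11:25, 13:45–20:15.
Lengths: 2 h 5 min + 6 h 30 min = 8 h 35 min.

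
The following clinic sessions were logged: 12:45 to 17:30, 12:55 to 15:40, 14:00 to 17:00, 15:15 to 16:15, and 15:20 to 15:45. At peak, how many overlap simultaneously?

5

Sweep endpoints in order; track running count of active intervals.
Peak of 5 reached at 15:20.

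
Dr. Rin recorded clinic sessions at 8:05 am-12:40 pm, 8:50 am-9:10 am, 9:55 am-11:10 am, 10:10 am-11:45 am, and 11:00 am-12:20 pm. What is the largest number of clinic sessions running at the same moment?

Walk the sorted start/end points keeping a running depth.
The depth first hits 4 at 11:00 am.

4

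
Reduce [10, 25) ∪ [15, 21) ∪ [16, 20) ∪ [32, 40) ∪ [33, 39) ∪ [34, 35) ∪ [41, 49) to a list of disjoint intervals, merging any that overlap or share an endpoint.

[15, 21) overlaps/touches [10, 25) → extend to [10, 25).
[16, 20) overlaps/touches [10, 25) → extend to [10, 25).
[32, 40) is disjoint → start new block.
[33, 39) overlaps/touches [32, 40) → extend to [32, 40).
[34, 35) overlaps/touches [32, 40) → extend to [32, 40).
[41, 49) is disjoint → start new block.

[10, 25) ∪ [32, 40) ∪ [41, 49)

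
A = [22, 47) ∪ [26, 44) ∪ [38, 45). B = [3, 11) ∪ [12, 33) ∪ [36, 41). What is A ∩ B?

[22, 33) ∪ [36, 41)

First set merges to [22, 47).
[22, 47) overlaps B on [22, 33), [36, 41).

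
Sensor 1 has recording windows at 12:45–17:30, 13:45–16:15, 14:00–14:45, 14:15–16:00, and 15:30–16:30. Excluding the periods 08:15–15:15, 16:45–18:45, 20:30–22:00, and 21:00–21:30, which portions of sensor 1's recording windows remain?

A, merged: 12:45–17:30.
B, merged: 08:15–15:15, 16:45–18:45, 20:30–22:00.
12:45–17:30 minus B → 15:15–16:45.

15:15–16:45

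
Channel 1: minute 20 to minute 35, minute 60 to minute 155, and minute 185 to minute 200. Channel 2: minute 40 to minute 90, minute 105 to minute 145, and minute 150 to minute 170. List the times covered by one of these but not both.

minute 20 to minute 35, minute 40 to minute 60, minute 90 to minute 105, minute 145 to minute 150, minute 155 to minute 170, minute 185 to minute 200

A \ B = minute 20 to minute 35, minute 90 to minute 105, minute 145 to minute 150, minute 185 to minute 200.
B \ A = minute 40 to minute 60, minute 155 to minute 170.
Union of the two gives the symmetric difference.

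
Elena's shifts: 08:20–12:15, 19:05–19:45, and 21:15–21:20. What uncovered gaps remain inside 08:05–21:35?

08:05–08:20, 12:15–19:05, 19:45–21:15, 21:20–21:35

Covered (merged): 08:20–12:15, 19:05–19:45, 21:15–21:20.
Uncovered inside 08:05–21:35: 08:05–08:20, 12:15–19:05, 19:45–21:15, 21:20–21:35.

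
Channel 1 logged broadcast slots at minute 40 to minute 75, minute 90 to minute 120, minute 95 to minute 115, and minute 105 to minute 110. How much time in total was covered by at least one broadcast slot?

Merged: minute 40 to minute 75, minute 90 to minute 120.
Lengths: 35 minutes + 30 minutes = 65 minutes.

65 minutes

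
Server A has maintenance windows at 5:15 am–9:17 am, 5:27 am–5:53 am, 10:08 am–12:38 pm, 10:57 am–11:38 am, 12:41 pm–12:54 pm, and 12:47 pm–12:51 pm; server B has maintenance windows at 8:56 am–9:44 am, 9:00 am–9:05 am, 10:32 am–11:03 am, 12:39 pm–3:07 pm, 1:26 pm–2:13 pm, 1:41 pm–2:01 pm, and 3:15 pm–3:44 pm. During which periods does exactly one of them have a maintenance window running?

5:15 am–8:56 am, 9:17 am–9:44 am, 10:08 am–10:32 am, 11:03 am–12:38 pm, 12:39 pm–12:41 pm, 12:54 pm–3:07 pm, 3:15 pm–3:44 pm

First set merges to 5:15 am–9:17 am, 10:08 am–12:38 pm, 12:41 pm–12:54 pm.
Second set merges to 8:56 am–9:44 am, 10:32 am–11:03 am, 12:39 pm–3:07 pm, 3:15 pm–3:44 pm.
A \ B = 5:15 am–8:56 am, 10:08 am–10:32 am, 11:03 am–12:38 pm.
B \ A = 9:17 am–9:44 am, 12:39 pm–12:41 pm, 12:54 pm–3:07 pm, 3:15 pm–3:44 pm.
Union of the two gives the symmetric difference.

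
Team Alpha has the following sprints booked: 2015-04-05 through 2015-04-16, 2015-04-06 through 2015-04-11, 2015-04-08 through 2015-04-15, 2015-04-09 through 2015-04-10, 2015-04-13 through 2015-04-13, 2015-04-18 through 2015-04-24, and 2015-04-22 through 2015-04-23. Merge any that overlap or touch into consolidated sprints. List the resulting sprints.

2015-04-05 through 2015-04-16, 2015-04-18 through 2015-04-24

2015-04-06 through 2015-04-11 overlaps/touches 2015-04-05 through 2015-04-16 → extend to 2015-04-05 through 2015-04-16.
2015-04-08 through 2015-04-15 overlaps/touches 2015-04-05 through 2015-04-16 → extend to 2015-04-05 through 2015-04-16.
2015-04-09 through 2015-04-10 overlaps/touches 2015-04-05 through 2015-04-16 → extend to 2015-04-05 through 2015-04-16.
2015-04-13 through 2015-04-13 overlaps/touches 2015-04-05 through 2015-04-16 → extend to 2015-04-05 through 2015-04-16.
2015-04-18 through 2015-04-24 is disjoint → start new block.
2015-04-22 through 2015-04-23 overlaps/touches 2015-04-18 through 2015-04-24 → extend to 2015-04-18 through 2015-04-24.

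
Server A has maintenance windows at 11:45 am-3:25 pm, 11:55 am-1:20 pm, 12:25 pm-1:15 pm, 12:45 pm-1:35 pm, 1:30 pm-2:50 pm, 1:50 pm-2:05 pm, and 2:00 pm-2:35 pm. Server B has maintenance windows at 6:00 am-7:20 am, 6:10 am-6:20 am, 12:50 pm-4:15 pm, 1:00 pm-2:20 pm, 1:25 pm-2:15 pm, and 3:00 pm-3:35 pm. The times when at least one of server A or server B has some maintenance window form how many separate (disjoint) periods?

Merge the first list: 11:45 am-3:25 pm.
Merge the second list: 6:00 am-7:20 am, 12:50 pm-4:15 pm.
A ∪ B = 6:00 am-7:20 am, 11:45 am-4:15 pm.
That is 2 disjoint pieces.

2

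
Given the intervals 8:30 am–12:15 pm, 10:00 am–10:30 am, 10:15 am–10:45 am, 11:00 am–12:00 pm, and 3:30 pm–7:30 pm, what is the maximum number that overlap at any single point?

At 10:15 am, 3 of the intervals are simultaneously active.
No point has more.

3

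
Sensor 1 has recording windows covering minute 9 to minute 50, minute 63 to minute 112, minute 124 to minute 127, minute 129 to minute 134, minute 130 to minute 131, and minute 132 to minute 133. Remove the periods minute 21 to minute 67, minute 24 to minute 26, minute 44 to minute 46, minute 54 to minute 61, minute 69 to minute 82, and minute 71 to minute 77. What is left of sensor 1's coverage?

A, merged: minute 9 to minute 50, minute 63 to minute 112, minute 124 to minute 127, minute 129 to minute 134.
B, merged: minute 21 to minute 67, minute 69 to minute 82.
minute 9 to minute 50 \ B = minute 9 to minute 21.
minute 63 to minute 112 \ B = minute 67 to minute 69, minute 82 to minute 112.
minute 124 to minute 127: nothing removed.
minute 129 to minute 134: nothing removed.

minute 9 to minute 21, minute 67 to minute 69, minute 82 to minute 112, minute 124 to minute 127, minute 129 to minute 134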